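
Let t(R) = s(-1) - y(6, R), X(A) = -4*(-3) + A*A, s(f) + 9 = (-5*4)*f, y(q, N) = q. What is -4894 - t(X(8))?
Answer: -4899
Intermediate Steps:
s(f) = -9 - 20*f (s(f) = -9 + (-5*4)*f = -9 - 20*f)
X(A) = 12 + A**2
t(R) = 5 (t(R) = (-9 - 20*(-1)) - 1*6 = (-9 + 20) - 6 = 11 - 6 = 5)
-4894 - t(X(8)) = -4894 - 1*5 = -4894 - 5 = -4899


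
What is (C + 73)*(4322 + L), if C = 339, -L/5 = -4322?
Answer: 10683984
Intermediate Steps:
L = 21610 (L = -5*(-4322) = 21610)
(C + 73)*(4322 + L) = (339 + 73)*(4322 + 21610) = 412*25932 = 10683984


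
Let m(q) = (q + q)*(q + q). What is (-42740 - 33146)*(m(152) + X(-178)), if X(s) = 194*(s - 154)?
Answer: -2125415088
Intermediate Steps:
m(q) = 4*q² (m(q) = (2*q)*(2*q) = 4*q²)
X(s) = -29876 + 194*s (X(s) = 194*(-154 + s) = -29876 + 194*s)
(-42740 - 33146)*(m(152) + X(-178)) = (-42740 - 33146)*(4*152² + (-29876 + 194*(-178))) = -75886*(4*23104 + (-29876 - 34532)) = -75886*(92416 - 64408) = -75886*28008 = -2125415088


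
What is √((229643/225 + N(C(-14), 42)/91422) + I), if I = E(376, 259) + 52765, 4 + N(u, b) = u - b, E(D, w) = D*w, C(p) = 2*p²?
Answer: √877411900868163/76185 ≈ 388.81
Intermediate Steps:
N(u, b) = -4 + u - b (N(u, b) = -4 + (u - b) = -4 + u - b)
I = 150149 (I = 376*259 + 52765 = 97384 + 52765 = 150149)
√((229643/225 + N(C(-14), 42)/91422) + I) = √((229643/225 + (-4 + 2*(-14)² - 1*42)/91422) + 150149) = √((229643*(1/225) + (-4 + 2*196 - 42)*(1/91422)) + 150149) = √((229643/225 + (-4 + 392 - 42)*(1/91422)) + 150149) = √((229643/225 + 346*(1/91422)) + 150149) = √((229643/225 + 173/45711) + 150149) = √(1166361122/1142775 + 150149) = √(172752884597/1142775) = √877411900868163/76185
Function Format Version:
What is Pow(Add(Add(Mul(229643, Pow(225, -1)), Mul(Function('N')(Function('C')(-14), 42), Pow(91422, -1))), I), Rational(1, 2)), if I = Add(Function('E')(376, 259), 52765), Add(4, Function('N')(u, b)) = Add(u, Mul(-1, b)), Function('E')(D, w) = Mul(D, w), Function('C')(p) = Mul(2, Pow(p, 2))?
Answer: Mul(Rational(1, 76185), Pow(877411900868163, Rational(1, 2))) ≈ 388.81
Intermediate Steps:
Function('N')(u, b) = Add(-4, u, Mul(-1, b)) (Function('N')(u, b) = Add(-4, Add(u, Mul(-1, b))) = Add(-4, u, Mul(-1, b)))
I = 150149 (I = Add(Mul(376, 259), 52765) = Add(97384, 52765) = 150149)
Pow(Add(Add(Mul(229643, Pow(225, -1)), Mul(Function('N')(Function('C')(-14), 42), Pow(91422, -1))), I), Rational(1, 2)) = Pow(Add(Add(Mul(229643, Pow(225, -1)), Mul(Add(-4, Mul(2, Pow(-14, 2)), Mul(-1, 42)), Pow(91422, -1))), 150149), Rational(1, 2)) = Pow(Add(Add(Mul(229643, Rational(1, 225)), Mul(Add(-4, Mul(2, 196), -42), Rational(1, 91422))), 150149), Rational(1, 2)) = Pow(Add(Add(Rational(229643, 225), Mul(Add(-4, 392, -42), Rational(1, 91422))), 150149), Rational(1, 2)) = Pow(Add(Add(Rational(229643, 225), Mul(346, Rational(1, 91422))), 150149), Rational(1, 2)) = Pow(Add(Add(Rational(229643, 225), Rational(173, 45711)), 150149), Rational(1, 2)) = Pow(Add(Rational(1166361122, 1142775), 150149), Rational(1, 2)) = Pow(Rational(172752884597, 1142775), Rational(1, 2)) = Mul(Rational(1, 76185), Pow(877411900868163, Rational(1, 2)))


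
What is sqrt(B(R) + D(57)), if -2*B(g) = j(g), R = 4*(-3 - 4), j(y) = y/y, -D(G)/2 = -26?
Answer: sqrt(206)/2 ≈ 7.1764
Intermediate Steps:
D(G) = 52 (D(G) = -2*(-26) = 52)
j(y) = 1
R = -28 (R = 4*(-7) = -28)
B(g) = -1/2 (B(g) = -1/2*1 = -1/2)
sqrt(B(R) + D(57)) = sqrt(-1/2 + 52) = sqrt(103/2) = sqrt(206)/2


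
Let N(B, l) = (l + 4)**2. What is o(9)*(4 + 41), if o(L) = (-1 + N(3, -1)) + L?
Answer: 765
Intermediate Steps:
N(B, l) = (4 + l)**2
o(L) = 8 + L (o(L) = (-1 + (4 - 1)**2) + L = (-1 + 3**2) + L = (-1 + 9) + L = 8 + L)
o(9)*(4 + 41) = (8 + 9)*(4 + 41) = 17*45 = 765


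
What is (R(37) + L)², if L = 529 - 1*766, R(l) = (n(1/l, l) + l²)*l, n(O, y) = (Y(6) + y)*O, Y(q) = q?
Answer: 2546110681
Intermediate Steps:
n(O, y) = O*(6 + y) (n(O, y) = (6 + y)*O = O*(6 + y))
R(l) = l*(l² + (6 + l)/l) (R(l) = ((6 + l)/l + l²)*l = (l² + (6 + l)/l)*l = l*(l² + (6 + l)/l))
L = -237 (L = 529 - 766 = -237)
(R(37) + L)² = ((6 + 37 + 37³) - 237)² = ((6 + 37 + 50653) - 237)² = (50696 - 237)² = 50459² = 2546110681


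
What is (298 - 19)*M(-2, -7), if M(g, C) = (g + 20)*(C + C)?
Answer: -70308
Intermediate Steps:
M(g, C) = 2*C*(20 + g) (M(g, C) = (20 + g)*(2*C) = 2*C*(20 + g))
(298 - 19)*M(-2, -7) = (298 - 19)*(2*(-7)*(20 - 2)) = 279*(2*(-7)*18) = 279*(-252) = -70308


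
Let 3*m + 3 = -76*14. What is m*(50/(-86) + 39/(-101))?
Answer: 4483534/13029 ≈ 344.12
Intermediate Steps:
m = -1067/3 (m = -1 + (-76*14)/3 = -1 + (1/3)*(-1064) = -1 - 1064/3 = -1067/3 ≈ -355.67)
m*(50/(-86) + 39/(-101)) = -1067*(50/(-86) + 39/(-101))/3 = -1067*(50*(-1/86) + 39*(-1/101))/3 = -1067*(-25/43 - 39/101)/3 = -1067/3*(-4202/4343) = 4483534/13029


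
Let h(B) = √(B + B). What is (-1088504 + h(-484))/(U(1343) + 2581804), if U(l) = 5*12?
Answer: -136063/322733 + 11*I*√2/1290932 ≈ -0.4216 + 1.205e-5*I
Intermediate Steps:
U(l) = 60
h(B) = √2*√B (h(B) = √(2*B) = √2*√B)
(-1088504 + h(-484))/(U(1343) + 2581804) = (-1088504 + √2*√(-484))/(60 + 2581804) = (-1088504 + √2*(22*I))/2581864 = (-1088504 + 22*I*√2)*(1/2581864) = -136063/322733 + 11*I*√2/1290932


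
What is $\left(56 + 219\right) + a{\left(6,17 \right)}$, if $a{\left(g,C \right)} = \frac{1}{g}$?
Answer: $\frac{1651}{6} \approx 275.17$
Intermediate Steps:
$\left(56 + 219\right) + a{\left(6,17 \right)} = \left(56 + 219\right) + \frac{1}{6} = 275 + \frac{1}{6} = \frac{1651}{6}$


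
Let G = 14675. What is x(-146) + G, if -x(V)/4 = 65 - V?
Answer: 13831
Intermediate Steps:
x(V) = -260 + 4*V (x(V) = -4*(65 - V) = -260 + 4*V)
x(-146) + G = (-260 + 4*(-146)) + 14675 = (-260 - 584) + 14675 = -844 + 14675 = 13831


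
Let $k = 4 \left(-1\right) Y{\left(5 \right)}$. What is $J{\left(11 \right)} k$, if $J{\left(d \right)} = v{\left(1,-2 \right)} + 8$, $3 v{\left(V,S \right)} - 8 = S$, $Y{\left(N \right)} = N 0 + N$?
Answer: $-200$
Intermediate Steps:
$Y{\left(N \right)} = N$ ($Y{\left(N \right)} = 0 + N = N$)
$v{\left(V,S \right)} = \frac{8}{3} + \frac{S}{3}$
$k = -20$ ($k = 4 \left(-1\right) 5 = \left(-4\right) 5 = -20$)
$J{\left(d \right)} = 10$ ($J{\left(d \right)} = \left(\frac{8}{3} + \frac{1}{3} \left(-2\right)\right) + 8 = \left(\frac{8}{3} - \frac{2}{3}\right) + 8 = 2 + 8 = 10$)
$J{\left(11 \right)} k = 10 \left(-20\right) = -200$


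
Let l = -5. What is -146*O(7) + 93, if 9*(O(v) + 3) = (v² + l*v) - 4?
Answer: 3319/9 ≈ 368.78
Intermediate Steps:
O(v) = -31/9 - 5*v/9 + v²/9 (O(v) = -3 + ((v² - 5*v) - 4)/9 = -3 + (-4 + v² - 5*v)/9 = -3 + (-4/9 - 5*v/9 + v²/9) = -31/9 - 5*v/9 + v²/9)
-146*O(7) + 93 = -146*(-31/9 - 5/9*7 + (⅑)*7²) + 93 = -146*(-31/9 - 35/9 + (⅑)*49) + 93 = -146*(-31/9 - 35/9 + 49/9) + 93 = -146*(-17/9) + 93 = 2482/9 + 93 = 3319/9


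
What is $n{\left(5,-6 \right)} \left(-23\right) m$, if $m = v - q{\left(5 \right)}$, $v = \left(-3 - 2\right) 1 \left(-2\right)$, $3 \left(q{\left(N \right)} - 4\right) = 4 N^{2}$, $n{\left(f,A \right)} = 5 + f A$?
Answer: $- \frac{47150}{3} \approx -15717.0$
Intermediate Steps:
$n{\left(f,A \right)} = 5 + A f$
$q{\left(N \right)} = 4 + \frac{4 N^{2}}{3}$
$v = 10$ ($v = \left(-3 - 2\right) 1 \left(-2\right) = \left(-5\right) 1 \left(-2\right) = \left(-5\right) \left(-2\right) = 10$)
$m = - \frac{82}{3}$ ($m = 10 - \left(4 + \frac{4 \cdot 5^{2}}{3}\right) = 10 - \left(4 + \frac{4}{3} \cdot 25\right) = 10 - \left(4 + \frac{100}{3}\right) = 10 - \frac{112}{3} = - \frac{82}{3} \approx -27.333$)
$n{\left(5,-6 \right)} \left(-23\right) m = \left(5 - 30\right) \left(-23\right) \left(- \frac{82}{3}\right) = \left(-25\right) \left(-23\right) \left(- \frac{82}{3}\right) = 575 \left(- \frac{82}{3}\right) = - \frac{47150}{3}$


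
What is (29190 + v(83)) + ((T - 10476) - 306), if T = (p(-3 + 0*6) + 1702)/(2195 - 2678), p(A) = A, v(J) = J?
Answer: 8929454/483 ≈ 18487.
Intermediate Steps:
T = -1699/483 (T = ((-3 + 0*6) + 1702)/(2195 - 2678) = ((-3 + 0) + 1702)/(-483) = (-3 + 1702)*(-1/483) = 1699*(-1/483) = -1699/483 ≈ -3.5176)
(29190 + v(83)) + ((T - 10476) - 306) = (29190 + 83) + ((-1699/483 - 10476) - 306) = 29273 + (-5061607/483 - 306) = 29273 - 5209405/483 = 8929454/483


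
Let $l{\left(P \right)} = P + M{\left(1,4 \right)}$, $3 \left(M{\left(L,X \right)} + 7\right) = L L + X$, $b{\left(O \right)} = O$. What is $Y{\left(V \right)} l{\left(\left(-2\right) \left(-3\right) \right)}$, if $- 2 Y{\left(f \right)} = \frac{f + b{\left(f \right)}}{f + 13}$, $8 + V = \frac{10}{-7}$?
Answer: $\frac{44}{25} \approx 1.76$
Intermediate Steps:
$V = - \frac{66}{7}$ ($V = -8 + \frac{10}{-7} = -8 + 10 \left(- \frac{1}{7}\right) = -8 - \frac{10}{7} = - \frac{66}{7} \approx -9.4286$)
$M{\left(L,X \right)} = -7 + \frac{X}{3} + \frac{L^{2}}{3}$ ($M{\left(L,X \right)} = -7 + \frac{L L + X}{3} = -7 + \frac{L^{2} + X}{3} = -7 + \frac{X + L^{2}}{3} = -7 + \left(\frac{X}{3} + \frac{L^{2}}{3}\right) = -7 + \frac{X}{3} + \frac{L^{2}}{3}$)
$Y{\left(f \right)} = - \frac{f}{13 + f}$ ($Y{\left(f \right)} = - \frac{\left(f + f\right) \frac{1}{f + 13}}{2} = - \frac{2 f \frac{1}{13 + f}}{2} = - \frac{f}{13 + f}$)
$l{\left(P \right)} = - \frac{16}{3} + P$ ($l{\left(P \right)} = P + \left(-7 + \frac{1}{3} \cdot 4 + \frac{1^{2}}{3}\right) = P + \left(-7 + \frac{4}{3} + \frac{1}{3} \cdot 1\right) = P + \left(-7 + \frac{4}{3} + \frac{1}{3}\right) = P - \frac{16}{3} = - \frac{16}{3} + P$)
$Y{\left(V \right)} l{\left(\left(-2\right) \left(-3\right) \right)} = \left(-1\right) \left(- \frac{66}{7}\right) \frac{1}{13 - \frac{66}{7}} \left(- \frac{16}{3} - -6\right) = \left(-1\right) \left(- \frac{66}{7}\right) \frac{1}{\frac{25}{7}} \left(- \frac{16}{3} + 6\right) = \left(-1\right) \left(- \frac{66}{7}\right) \frac{7}{25} \cdot \frac{2}{3} = \frac{66}{25} \cdot \frac{2}{3} = \frac{44}{25}$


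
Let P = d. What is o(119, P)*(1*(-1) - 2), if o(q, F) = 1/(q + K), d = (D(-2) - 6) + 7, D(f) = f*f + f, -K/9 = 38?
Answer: 3/223 ≈ 0.013453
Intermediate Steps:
K = -342 (K = -9*38 = -342)
D(f) = f + f² (D(f) = f² + f = f + f²)
d = 3 (d = (-2*(1 - 2) - 6) + 7 = (-2*(-1) - 6) + 7 = (2 - 6) + 7 = -4 + 7 = 3)
P = 3
o(q, F) = 1/(-342 + q) (o(q, F) = 1/(q - 342) = 1/(-342 + q))
o(119, P)*(1*(-1) - 2) = (1*(-1) - 2)/(-342 + 119) = (-1 - 2)/(-223) = -1/223*(-3) = 3/223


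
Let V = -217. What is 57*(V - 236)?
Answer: -25821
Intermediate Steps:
57*(V - 236) = 57*(-217 - 236) = 57*(-453) = -25821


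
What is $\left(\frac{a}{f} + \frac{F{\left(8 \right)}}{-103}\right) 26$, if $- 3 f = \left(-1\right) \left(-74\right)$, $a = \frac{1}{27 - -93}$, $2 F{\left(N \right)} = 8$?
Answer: $- \frac{155259}{152440} \approx -1.0185$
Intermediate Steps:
$F{\left(N \right)} = 4$ ($F{\left(N \right)} = \frac{1}{2} \cdot 8 = 4$)
$a = \frac{1}{120}$ ($a = \frac{1}{27 + 93} = \frac{1}{120} \approx 0.0083333$)
$f = - \frac{74}{3}$ ($f = - \frac{\left(-1\right) \left(-74\right)}{3} = \left(- \frac{1}{3}\right) 74 = - \frac{74}{3} \approx -24.667$)
$\left(\frac{a}{f} + \frac{F{\left(8 \right)}}{-103}\right) 26 = \left(\frac{1}{120 \left(- \frac{74}{3}\right)} + \frac{4}{-103}\right) 26 = \left(\frac{1}{120} \left(- \frac{3}{74}\right) + 4 \left(- \frac{1}{103}\right)\right) 26 = \left(- \frac{1}{2960} - \frac{4}{103}\right) 26 = \left(- \frac{11943}{304880}\right) 26 = - \frac{155259}{152440}$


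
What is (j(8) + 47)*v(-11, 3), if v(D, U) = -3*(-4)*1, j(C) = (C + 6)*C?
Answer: 1908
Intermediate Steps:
j(C) = C*(6 + C) (j(C) = (6 + C)*C = C*(6 + C))
v(D, U) = 12 (v(D, U) = 12*1 = 12)
(j(8) + 47)*v(-11, 3) = (8*(6 + 8) + 47)*12 = (8*14 + 47)*12 = (112 + 47)*12 = 159*12 = 1908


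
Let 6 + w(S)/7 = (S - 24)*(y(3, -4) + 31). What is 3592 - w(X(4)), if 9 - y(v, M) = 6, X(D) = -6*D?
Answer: 15058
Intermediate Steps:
y(v, M) = 3 (y(v, M) = 9 - 1*6 = 9 - 6 = 3)
w(S) = -5754 + 238*S (w(S) = -42 + 7*((S - 24)*(3 + 31)) = -42 + 7*((-24 + S)*34) = -42 + 7*(-816 + 34*S) = -42 + (-5712 + 238*S) = -5754 + 238*S)
3592 - w(X(4)) = 3592 - (-5754 + 238*(-6*4)) = 3592 - (-5754 + 238*(-24)) = 3592 - (-5754 - 5712) = 3592 - 1*(-11466) = 3592 + 11466 = 15058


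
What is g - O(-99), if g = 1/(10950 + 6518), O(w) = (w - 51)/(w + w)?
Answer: -39697/52404 ≈ -0.75752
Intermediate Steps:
O(w) = (-51 + w)/(2*w) (O(w) = (-51 + w)/((2*w)) = (-51 + w)*(1/(2*w)) = (-51 + w)/(2*w))
g = 1/17468 ≈ 5.7248e-5
g - O(-99) = 1/17468 - (-51 - 99)/(2*(-99)) = 1/17468 - (-1)*(-150)/(2*99) = 1/17468 - 1*25/33 = 1/17468 - 25/33 = -39697/52404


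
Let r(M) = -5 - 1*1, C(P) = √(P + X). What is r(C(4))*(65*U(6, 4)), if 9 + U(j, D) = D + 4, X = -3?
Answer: 390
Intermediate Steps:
C(P) = √(-3 + P) (C(P) = √(P - 3) = √(-3 + P))
U(j, D) = -5 + D (U(j, D) = -9 + (D + 4) = -9 + (4 + D) = -5 + D)
r(M) = -6 (r(M) = -5 - 1 = -6)
r(C(4))*(65*U(6, 4)) = -390*(-5 + 4) = -390*(-1) = -6*(-65) = 390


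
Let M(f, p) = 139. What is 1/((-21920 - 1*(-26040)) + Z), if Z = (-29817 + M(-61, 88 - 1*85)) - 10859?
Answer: -1/36417 ≈ -2.7460e-5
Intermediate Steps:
Z = -40537 (Z = (-29817 + 139) - 10859 = -29678 - 10859 = -40537)
1/((-21920 - 1*(-26040)) + Z) = 1/((-21920 - 1*(-26040)) - 40537) = 1/((-21920 + 26040) - 40537) = 1/(4120 - 40537) = 1/(-36417) = -1/36417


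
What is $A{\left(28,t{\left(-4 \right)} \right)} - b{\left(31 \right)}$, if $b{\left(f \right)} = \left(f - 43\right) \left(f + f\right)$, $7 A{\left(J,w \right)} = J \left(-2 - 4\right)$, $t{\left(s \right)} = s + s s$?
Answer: $720$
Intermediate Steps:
$t{\left(s \right)} = s + s^{2}$
$A{\left(J,w \right)} = - \frac{6 J}{7}$ ($A{\left(J,w \right)} = \frac{J \left(-2 - 4\right)}{7} = \frac{J \left(-6\right)}{7} = \frac{\left(-6\right) J}{7} = - \frac{6 J}{7}$)
$b{\left(f \right)} = 2 f \left(-43 + f\right)$ ($b{\left(f \right)} = \left(-43 + f\right) 2 f = 2 f \left(-43 + f\right)$)
$A{\left(28,t{\left(-4 \right)} \right)} - b{\left(31 \right)} = \left(- \frac{6}{7}\right) 28 - 2 \cdot 31 \left(-43 + 31\right) = -24 - 2 \cdot 31 \left(-12\right) = -24 - -744 = -24 + 744 = 720$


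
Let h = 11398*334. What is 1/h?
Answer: 1/3806932 ≈ 2.6268e-7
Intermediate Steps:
h = 3806932
1/h = 1/3806932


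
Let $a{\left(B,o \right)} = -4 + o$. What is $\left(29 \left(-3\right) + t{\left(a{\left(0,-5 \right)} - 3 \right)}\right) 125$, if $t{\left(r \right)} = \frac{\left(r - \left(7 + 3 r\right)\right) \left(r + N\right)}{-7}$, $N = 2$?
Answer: $- \frac{54875}{7} \approx -7839.3$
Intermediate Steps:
$t{\left(r \right)} = - \frac{\left(-7 - 2 r\right) \left(2 + r\right)}{7}$ ($t{\left(r \right)} = \frac{\left(r - \left(7 + 3 r\right)\right) \left(r + 2\right)}{-7} = \left(r - \left(7 + 3 r\right)\right) \left(2 + r\right) \left(- \frac{1}{7}\right) = \left(-7 - 2 r\right) \left(2 + r\right) \left(- \frac{1}{7}\right) = - \frac{\left(-7 - 2 r\right) \left(2 + r\right)}{7}$)
$\left(29 \left(-3\right) + t{\left(a{\left(0,-5 \right)} - 3 \right)}\right) 125 = \left(29 \left(-3\right) + \left(2 + \frac{2 \left(\left(-4 - 5\right) - 3\right)^{2}}{7} + \frac{11 \left(\left(-4 - 5\right) - 3\right)}{7}\right)\right) 125 = \left(-87 + \left(2 + \frac{2 \left(-9 - 3\right)^{2}}{7} + \frac{11 \left(-9 - 3\right)}{7}\right)\right) 125 = \left(-87 + \left(2 + \frac{2 \left(-12\right)^{2}}{7} + \frac{11}{7} \left(-12\right)\right)\right) 125 = \left(-87 + \left(2 + \frac{2}{7} \cdot 144 - \frac{132}{7}\right)\right) 125 = \left(-87 + \left(2 + \frac{288}{7} - \frac{132}{7}\right)\right) 125 = \left(-87 + \frac{170}{7}\right) 125 = \left(- \frac{439}{7}\right) 125 = - \frac{54875}{7}$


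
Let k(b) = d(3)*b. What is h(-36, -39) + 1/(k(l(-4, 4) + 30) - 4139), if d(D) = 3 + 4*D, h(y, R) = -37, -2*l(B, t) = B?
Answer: -135384/3659 ≈ -37.000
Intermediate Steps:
l(B, t) = -B/2
k(b) = 15*b (k(b) = (3 + 4*3)*b = (3 + 12)*b = 15*b)
h(-36, -39) + 1/(k(l(-4, 4) + 30) - 4139) = -37 + 1/(15*(-1/2*(-4) + 30) - 4139) = -37 + 1/(15*(2 + 30) - 4139) = -37 + 1/(15*32 - 4139) = -37 + 1/(480 - 4139) = -37 + 1/(-3659) = -37 - 1/3659 = -135384/3659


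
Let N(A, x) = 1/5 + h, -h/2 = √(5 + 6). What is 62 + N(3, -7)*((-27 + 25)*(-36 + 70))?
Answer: 242/5 + 136*√11 ≈ 499.46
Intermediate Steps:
h = -2*√11 (h = -2*√(5 + 6) = -2*√11 ≈ -6.6332)
N(A, x) = ⅕ - 2*√11 (N(A, x) = 1/5 - 2*√11 = ⅕ - 2*√11)
62 + N(3, -7)*((-27 + 25)*(-36 + 70)) = 62 + (⅕ - 2*√11)*((-27 + 25)*(-36 + 70)) = 62 + (⅕ - 2*√11)*(-2*34) = 62 + (⅕ - 2*√11)*(-68) = 62 + (-68/5 + 136*√11) = 242/5 + 136*√11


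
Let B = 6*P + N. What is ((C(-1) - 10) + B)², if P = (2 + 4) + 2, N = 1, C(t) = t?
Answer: 1444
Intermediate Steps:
P = 8 (P = 6 + 2 = 8)
B = 49 (B = 6*8 + 1 = 48 + 1 = 49)
((C(-1) - 10) + B)² = ((-1 - 10) + 49)² = (-11 + 49)² = 38² = 1444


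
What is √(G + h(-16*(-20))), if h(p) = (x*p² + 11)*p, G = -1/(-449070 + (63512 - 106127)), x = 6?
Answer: √47531648779319363685/491685 ≈ 14022.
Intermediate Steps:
G = 1/491685 (G = -1/(-449070 - 42615) = -1/(-491685) = -1*(-1/491685) = 1/491685 ≈ 2.0338e-6)
h(p) = p*(11 + 6*p²) (h(p) = (6*p² + 11)*p = (11 + 6*p²)*p = p*(11 + 6*p²))
√(G + h(-16*(-20))) = √(1/491685 + (-16*(-20))*(11 + 6*(-16*(-20))²)) = √(1/491685 + 320*(11 + 6*320²)) = √(1/491685 + 320*(11 + 6*102400)) = √(1/491685 + 320*(11 + 614400)) = √(1/491685 + 320*614411) = √(1/491685 + 196611520) = √(96670935211201/491685) = √47531648779319363685/491685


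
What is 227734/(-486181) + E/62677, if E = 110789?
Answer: 39589822891/30472366537 ≈ 1.2992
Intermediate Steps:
227734/(-486181) + E/62677 = 227734/(-486181) + 110789/62677 = 227734*(-1/486181) + 110789*(1/62677) = -227734/486181 + 110789/62677 = 39589822891/30472366537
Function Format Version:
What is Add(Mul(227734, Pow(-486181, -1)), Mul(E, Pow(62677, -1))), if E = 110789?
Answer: Rational(39589822891, 30472366537) ≈ 1.2992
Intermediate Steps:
Add(Mul(227734, Pow(-486181, -1)), Mul(E, Pow(62677, -1))) = Add(Mul(227734, Pow(-486181, -1)), Mul(110789, Pow(62677, -1))) = Add(Mul(227734, Rational(-1, 486181)), Mul(110789, Rational(1, 62677))) = Add(Rational(-227734, 486181), Rational(110789, 62677)) = Rational(39589822891, 30472366537)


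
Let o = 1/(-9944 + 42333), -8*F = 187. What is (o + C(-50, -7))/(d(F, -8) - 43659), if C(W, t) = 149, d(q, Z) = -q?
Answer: -38607696/11306514065 ≈ -0.0034146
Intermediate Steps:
F = -187/8 (F = -⅛*187 = -187/8 ≈ -23.375)
o = 1/32389 ≈ 3.0875e-5
(o + C(-50, -7))/(d(F, -8) - 43659) = (1/32389 + 149)/(-1*(-187/8) - 43659) = 4825962/(32389*(187/8 - 43659)) = 4825962/(32389*(-349085/8)) = (4825962/32389)*(-8/349085) = -38607696/11306514065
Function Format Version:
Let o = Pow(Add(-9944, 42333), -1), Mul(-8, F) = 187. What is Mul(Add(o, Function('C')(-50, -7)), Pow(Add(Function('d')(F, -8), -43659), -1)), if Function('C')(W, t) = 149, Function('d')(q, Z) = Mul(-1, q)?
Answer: Rational(-38607696, 11306514065) ≈ -0.0034146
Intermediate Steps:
F = Rational(-187, 8) (F = Mul(Rational(-1, 8), 187) = Rational(-187, 8) ≈ -23.375)
o = Rational(1, 32389) (o = Pow(32389, -1) = Rational(1, 32389) ≈ 3.0875e-5)
Mul(Add(o, Function('C')(-50, -7)), Pow(Add(Function('d')(F, -8), -43659), -1)) = Mul(Add(Rational(1, 32389), 149), Pow(Add(Mul(-1, Rational(-187, 8)), -43659), -1)) = Mul(Rational(4825962, 32389), Pow(Add(Rational(187, 8), -43659), -1)) = Mul(Rational(4825962, 32389), Pow(Rational(-349085, 8), -1)) = Mul(Rational(4825962, 32389), Rational(-8, 349085)) = Rational(-38607696, 11306514065)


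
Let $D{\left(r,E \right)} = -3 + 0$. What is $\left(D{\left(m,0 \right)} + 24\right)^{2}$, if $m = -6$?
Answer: $441$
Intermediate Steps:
$D{\left(r,E \right)} = -3$
$\left(D{\left(m,0 \right)} + 24\right)^{2} = \left(-3 + 24\right)^{2} = 21^{2} = 441$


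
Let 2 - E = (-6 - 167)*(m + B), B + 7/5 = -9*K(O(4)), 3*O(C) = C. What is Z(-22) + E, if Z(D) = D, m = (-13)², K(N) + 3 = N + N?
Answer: 147469/5 ≈ 29494.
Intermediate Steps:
O(C) = C/3
K(N) = -3 + 2*N (K(N) = -3 + (N + N) = -3 + 2*N)
B = 8/5 (B = -7/5 - 9*(-3 + 2*((⅓)*4)) = -7/5 - 9*(-3 + 2*(4/3)) = -7/5 - 9*(-3 + 8/3) = -7/5 - 9*(-⅓) = -7/5 + 3 = 8/5 ≈ 1.6000)
m = 169
E = 147579/5 (E = 2 - (-6 - 167)*(169 + 8/5) = 2 - (-173)*853/5 = 2 - 1*(-147569/5) = 2 + 147569/5 = 147579/5 ≈ 29516.)
Z(-22) + E = -22 + 147579/5 = 147469/5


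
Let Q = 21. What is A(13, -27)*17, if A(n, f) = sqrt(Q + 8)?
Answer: 17*sqrt(29) ≈ 91.548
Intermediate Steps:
A(n, f) = sqrt(29) (A(n, f) = sqrt(21 + 8) = sqrt(29))
A(13, -27)*17 = sqrt(29)*17 = 17*sqrt(29)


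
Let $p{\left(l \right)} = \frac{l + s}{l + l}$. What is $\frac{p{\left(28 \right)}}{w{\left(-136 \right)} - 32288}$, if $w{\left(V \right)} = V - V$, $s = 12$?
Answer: $- \frac{5}{226016} \approx -2.2122 \cdot 10^{-5}$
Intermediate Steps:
$w{\left(V \right)} = 0$
$p{\left(l \right)} = \frac{12 + l}{2 l}$ ($p{\left(l \right)} = \frac{l + 12}{l + l} = \frac{12 + l}{2 l}$)
$\frac{p{\left(28 \right)}}{w{\left(-136 \right)} - 32288} = \frac{\frac{1}{2} \cdot \frac{1}{28} \left(12 + 28\right)}{0 - 32288} = \frac{\frac{1}{2} \cdot \frac{1}{28} \cdot 40}{-32288} = \frac{5}{7} \left(- \frac{1}{32288}\right) = - \frac{5}{226016}$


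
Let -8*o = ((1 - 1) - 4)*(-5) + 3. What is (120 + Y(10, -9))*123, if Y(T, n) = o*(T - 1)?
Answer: 92619/8 ≈ 11577.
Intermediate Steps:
o = -23/8 (o = -(((1 - 1) - 4)*(-5) + 3)/8 = -((0 - 4)*(-5) + 3)/8 = -(-4*(-5) + 3)/8 = -(20 + 3)/8 = -⅛*23 = -23/8 ≈ -2.8750)
Y(T, n) = 23/8 - 23*T/8 (Y(T, n) = -23*(T - 1)/8 = -23*(-1 + T)/8 = 23/8 - 23*T/8)
(120 + Y(10, -9))*123 = (120 + (23/8 - 23/8*10))*123 = (120 + (23/8 - 115/4))*123 = (120 - 207/8)*123 = (753/8)*123 = 92619/8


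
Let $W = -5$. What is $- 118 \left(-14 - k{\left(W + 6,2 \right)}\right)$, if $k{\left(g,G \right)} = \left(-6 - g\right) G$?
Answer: $0$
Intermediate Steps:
$k{\left(g,G \right)} = G \left(-6 - g\right)$
$- 118 \left(-14 - k{\left(W + 6,2 \right)}\right) = - 118 \left(-14 - \left(-1\right) 2 \left(6 + \left(-5 + 6\right)\right)\right) = - 118 \left(-14 - \left(-1\right) 2 \left(6 + 1\right)\right) = - 118 \left(-14 - \left(-1\right) 2 \cdot 7\right) = - 118 \left(-14 - -14\right) = - 118 \left(-14 + 14\right) = \left(-118\right) 0 = 0$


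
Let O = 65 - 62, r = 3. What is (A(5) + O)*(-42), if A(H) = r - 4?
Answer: -84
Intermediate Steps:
O = 3
A(H) = -1 (A(H) = 3 - 4 = -1)
(A(5) + O)*(-42) = (-1 + 3)*(-42) = 2*(-42) = -84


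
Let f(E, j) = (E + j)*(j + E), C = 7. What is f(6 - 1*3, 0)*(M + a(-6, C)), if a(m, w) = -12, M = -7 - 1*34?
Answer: -477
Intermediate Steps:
M = -41 (M = -7 - 34 = -41)
f(E, j) = (E + j)² (f(E, j) = (E + j)*(E + j) = (E + j)²)
f(6 - 1*3, 0)*(M + a(-6, C)) = ((6 - 1*3) + 0)²*(-41 - 12) = ((6 - 3) + 0)²*(-53) = (3 + 0)²*(-53) = 3²*(-53) = 9*(-53) = -477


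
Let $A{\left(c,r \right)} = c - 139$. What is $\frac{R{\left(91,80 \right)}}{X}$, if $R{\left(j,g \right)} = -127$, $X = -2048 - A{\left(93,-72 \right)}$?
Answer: $\frac{127}{2002} \approx 0.063437$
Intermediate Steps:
$A{\left(c,r \right)} = -139 + c$
$X = -2002$ ($X = -2048 - \left(-139 + 93\right) = -2048 - -46 = -2048 + 46 = -2002$)
$\frac{R{\left(91,80 \right)}}{X} = - \frac{127}{-2002} = \left(-127\right) \left(- \frac{1}{2002}\right) = \frac{127}{2002}$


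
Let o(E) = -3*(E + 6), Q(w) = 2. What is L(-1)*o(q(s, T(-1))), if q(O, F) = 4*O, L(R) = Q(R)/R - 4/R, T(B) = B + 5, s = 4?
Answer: -132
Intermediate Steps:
T(B) = 5 + B
L(R) = -2/R (L(R) = 2/R - 4/R = -2/R)
o(E) = -18 - 3*E (o(E) = -3*(6 + E) = -18 - 3*E)
L(-1)*o(q(s, T(-1))) = (-2/(-1))*(-18 - 12*4) = (-2*(-1))*(-18 - 3*16) = 2*(-18 - 48) = 2*(-66) = -132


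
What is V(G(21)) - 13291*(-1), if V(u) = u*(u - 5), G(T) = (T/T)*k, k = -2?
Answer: 13305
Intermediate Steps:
G(T) = -2 (G(T) = (T/T)*(-2) = 1*(-2) = -2)
V(u) = u*(-5 + u)
V(G(21)) - 13291*(-1) = -2*(-5 - 2) - 13291*(-1) = -2*(-7) - 1*(-13291) = 14 + 13291 = 13305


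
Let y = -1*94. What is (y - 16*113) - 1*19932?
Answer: -21834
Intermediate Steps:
y = -94
(y - 16*113) - 1*19932 = (-94 - 16*113) - 1*19932 = (-94 - 1808) - 19932 = -1902 - 19932 = -21834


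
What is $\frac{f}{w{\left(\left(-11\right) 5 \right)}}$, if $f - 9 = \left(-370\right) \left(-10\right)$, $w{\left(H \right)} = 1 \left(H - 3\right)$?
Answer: $- \frac{3709}{58} \approx -63.948$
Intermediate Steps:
$w{\left(H \right)} = -3 + H$ ($w{\left(H \right)} = 1 \left(-3 + H\right) = -3 + H$)
$f = 3709$ ($f = 9 - -3700 = 9 + 3700 = 3709$)
$\frac{f}{w{\left(\left(-11\right) 5 \right)}} = \frac{3709}{-3 - 55} = \frac{3709}{-58} = 3709 \left(- \frac{1}{58}\right) = - \frac{3709}{58}$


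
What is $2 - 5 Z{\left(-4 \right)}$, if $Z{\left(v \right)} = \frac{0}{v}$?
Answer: $2$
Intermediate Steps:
$Z{\left(v \right)} = 0$
$2 - 5 Z{\left(-4 \right)} = 2 - 0 = 2 + 0 = 2$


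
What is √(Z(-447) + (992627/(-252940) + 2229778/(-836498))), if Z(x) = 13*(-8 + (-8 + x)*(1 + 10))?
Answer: I*√182360103805398413726215345/52895951030 ≈ 255.3*I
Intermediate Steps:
Z(x) = -1248 + 143*x (Z(x) = 13*(-8 + (-8 + x)*11) = 13*(-8 + (-88 + 11*x)) = 13*(-96 + 11*x) = -1248 + 143*x)
√(Z(-447) + (992627/(-252940) + 2229778/(-836498))) = √((-1248 + 143*(-447)) + (992627/(-252940) + 2229778/(-836498))) = √((-1248 - 63921) + (992627*(-1/252940) + 2229778*(-1/836498))) = √(-65169 + (-992627/252940 - 1114889/418249)) = √(-65169 - 697165273783/105791902060) = √(-6895049630621923/105791902060) = I*√182360103805398413726215345/52895951030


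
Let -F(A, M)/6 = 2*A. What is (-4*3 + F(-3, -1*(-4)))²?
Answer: 576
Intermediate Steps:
F(A, M) = -12*A
(-4*3 + F(-3, -1*(-4)))² = (-4*3 - 12*(-3))² = (-12 + 36)² = 24² = 576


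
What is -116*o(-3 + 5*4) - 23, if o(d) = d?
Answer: -1995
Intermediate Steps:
-116*o(-3 + 5*4) - 23 = -116*(-3 + 5*4) - 23 = -116*(-3 + 20) - 23 = -116*17 - 23 = -1972 - 23 = -1995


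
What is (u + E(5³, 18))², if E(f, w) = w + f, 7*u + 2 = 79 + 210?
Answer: 33856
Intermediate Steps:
u = 41 (u = -2/7 + (79 + 210)/7 = -2/7 + (⅐)*289 = -2/7 + 289/7 = 41)
E(f, w) = f + w
(u + E(5³, 18))² = (41 + (5³ + 18))² = (41 + (125 + 18))² = (41 + 143)² = 184² = 33856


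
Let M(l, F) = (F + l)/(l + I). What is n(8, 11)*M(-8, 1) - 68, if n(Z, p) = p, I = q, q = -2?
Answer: -603/10 ≈ -60.300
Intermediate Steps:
I = -2
M(l, F) = (F + l)/(-2 + l) (M(l, F) = (F + l)/(l - 2) = (F + l)/(-2 + l))
n(8, 11)*M(-8, 1) - 68 = 11*((1 - 8)/(-2 - 8)) - 68 = 11*(-7/(-10)) - 68 = 11*(-⅒*(-7)) - 68 = 11*(7/10) - 68 = 77/10 - 68 = -603/10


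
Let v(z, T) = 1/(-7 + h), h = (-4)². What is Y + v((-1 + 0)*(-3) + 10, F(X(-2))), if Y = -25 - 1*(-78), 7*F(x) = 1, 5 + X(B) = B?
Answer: 478/9 ≈ 53.111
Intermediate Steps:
X(B) = -5 + B
h = 16
F(x) = ⅐ (F(x) = (⅐)*1 = ⅐)
v(z, T) = ⅑ (v(z, T) = 1/(-7 + 16) = 1/9 = ⅑)
Y = 53 (Y = -25 + 78 = 53)
Y + v((-1 + 0)*(-3) + 10, F(X(-2))) = 53 + ⅑ = 478/9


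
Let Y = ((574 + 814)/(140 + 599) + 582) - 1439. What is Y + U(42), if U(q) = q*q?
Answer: 671661/739 ≈ 908.88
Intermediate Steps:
U(q) = q²
Y = -631935/739 (Y = (1388/739 + 582) - 1439 = 431486/739 - 1439 = -631935/739 ≈ -855.12)
Y + U(42) = -631935/739 + 42² = -631935/739 + 1764 = 671661/739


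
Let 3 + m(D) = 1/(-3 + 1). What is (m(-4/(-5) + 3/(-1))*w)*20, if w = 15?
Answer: -1050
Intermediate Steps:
m(D) = -7/2 (m(D) = -3 + 1/(-3 + 1) = -3 + 1/(-2) = -3 - ½ = -7/2)
(m(-4/(-5) + 3/(-1))*w)*20 = -7/2*15*20 = -105/2*20 = -1050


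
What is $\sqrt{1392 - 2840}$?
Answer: $2 i \sqrt{362} \approx 38.053 i$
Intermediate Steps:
$\sqrt{1392 - 2840} = \sqrt{-1448} = 2 i \sqrt{362}$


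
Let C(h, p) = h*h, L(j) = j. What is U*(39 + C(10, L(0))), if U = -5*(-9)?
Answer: 6255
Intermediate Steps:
C(h, p) = h**2
U = 45
U*(39 + C(10, L(0))) = 45*(39 + 10**2) = 45*(39 + 100) = 45*139 = 6255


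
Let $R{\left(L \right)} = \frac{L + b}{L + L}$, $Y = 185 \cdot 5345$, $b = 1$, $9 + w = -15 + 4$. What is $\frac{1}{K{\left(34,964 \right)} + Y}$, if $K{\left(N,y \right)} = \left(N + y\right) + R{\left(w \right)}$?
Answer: $\frac{40}{39592939} \approx 1.0103 \cdot 10^{-6}$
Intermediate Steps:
$w = -20$ ($w = -9 + \left(-15 + 4\right) = -9 - 11 = -20$)
$Y = 988825$
$R{\left(L \right)} = \frac{1 + L}{2 L}$ ($R{\left(L \right)} = \frac{L + 1}{L + L} = \frac{1 + L}{2 L}$)
$K{\left(N,y \right)} = \frac{19}{40} + N + y$ ($K{\left(N,y \right)} = \left(N + y\right) + \frac{1 - 20}{2 \left(-20\right)} = \left(N + y\right) + \frac{1}{2} \left(- \frac{1}{20}\right) \left(-19\right) = \left(N + y\right) + \frac{19}{40} = \frac{19}{40} + N + y$)
$\frac{1}{K{\left(34,964 \right)} + Y} = \frac{1}{\left(\frac{19}{40} + 34 + 964\right) + 988825} = \frac{1}{\frac{39939}{40} + 988825} = \frac{1}{\frac{39592939}{40}} = \frac{40}{39592939}$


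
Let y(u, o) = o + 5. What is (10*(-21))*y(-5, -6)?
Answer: 210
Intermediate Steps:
y(u, o) = 5 + o
(10*(-21))*y(-5, -6) = (10*(-21))*(5 - 6) = -210*(-1) = 210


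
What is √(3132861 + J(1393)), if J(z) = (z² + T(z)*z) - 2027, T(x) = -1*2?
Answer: √5068497 ≈ 2251.3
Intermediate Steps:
T(x) = -2
J(z) = -2027 + z² - 2*z (J(z) = (z² - 2*z) - 2027 = -2027 + z² - 2*z)
√(3132861 + J(1393)) = √(3132861 + (-2027 + 1393² - 2*1393)) = √(3132861 + (-2027 + 1940449 - 2786)) = √(3132861 + 1935636) = √5068497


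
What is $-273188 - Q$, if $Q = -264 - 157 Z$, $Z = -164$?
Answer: $-298672$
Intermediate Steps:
$Q = 25484$ ($Q = -264 - -25748 = -264 + 25748 = 25484$)
$-273188 - Q = -273188 - 25484 = -298672$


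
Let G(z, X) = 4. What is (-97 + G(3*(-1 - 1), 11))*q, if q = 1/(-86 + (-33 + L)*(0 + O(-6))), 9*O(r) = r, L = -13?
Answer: 279/166 ≈ 1.6807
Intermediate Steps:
O(r) = r/9
q = -3/166 (q = 1/(-86 + (-33 - 13)*(0 + (1/9)*(-6))) = 1/(-86 - 46*(0 - 2/3)) = 1/(-86 - 46*(-2/3)) = 1/(-86 + 92/3) = 1/(-166/3) = -3/166 ≈ -0.018072)
(-97 + G(3*(-1 - 1), 11))*q = (-97 + 4)*(-3/166) = -93*(-3/166) = 279/166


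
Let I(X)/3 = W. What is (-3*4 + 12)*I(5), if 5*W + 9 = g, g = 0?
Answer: 0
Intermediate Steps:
W = -9/5 (W = -9/5 + (1/5)*0 = -9/5 + 0 = -9/5 ≈ -1.8000)
I(X) = -27/5 (I(X) = 3*(-9/5) = -27/5)
(-3*4 + 12)*I(5) = (-3*4 + 12)*(-27/5) = (-12 + 12)*(-27/5) = 0*(-27/5) = 0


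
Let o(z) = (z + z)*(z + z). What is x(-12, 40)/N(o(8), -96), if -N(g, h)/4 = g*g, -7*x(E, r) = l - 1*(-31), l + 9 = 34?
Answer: 1/32768 ≈ 3.0518e-5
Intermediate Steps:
l = 25 (l = -9 + 34 = 25)
o(z) = 4*z² (o(z) = (2*z)*(2*z) = 4*z²)
x(E, r) = -8 (x(E, r) = -(25 - 1*(-31))/7 = -(25 + 31)/7 = -⅐*56 = -8)
N(g, h) = -4*g² (N(g, h) = -4*g*g = -4*g²)
x(-12, 40)/N(o(8), -96) = -8/((-4*(4*8²)²)) = -8/((-4*(4*64)²)) = -8/((-4*256²)) = -8/((-4*65536)) = -8/(-262144) = -8*(-1/262144) = 1/32768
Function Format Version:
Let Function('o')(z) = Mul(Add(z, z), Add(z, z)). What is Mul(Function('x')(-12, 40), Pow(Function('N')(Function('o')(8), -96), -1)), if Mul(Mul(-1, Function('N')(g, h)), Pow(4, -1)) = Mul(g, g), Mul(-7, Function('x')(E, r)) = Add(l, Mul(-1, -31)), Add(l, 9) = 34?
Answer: Rational(1, 32768) ≈ 3.0518e-5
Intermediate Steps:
l = 25 (l = Add(-9, 34) = 25)
Function('o')(z) = Mul(4, Pow(z, 2)) (Function('o')(z) = Mul(Mul(2, z), Mul(2, z)) = Mul(4, Pow(z, 2)))
Function('x')(E, r) = -8 (Function('x')(E, r) = Mul(Rational(-1, 7), Add(25, Mul(-1, -31))) = Mul(Rational(-1, 7), Add(25, 31)) = Mul(Rational(-1, 7), 56) = -8)
Function('N')(g, h) = Mul(-4, Pow(g, 2)) (Function('N')(g, h) = Mul(-4, Mul(g, g)) = Mul(-4, Pow(g, 2)))
Mul(Function('x')(-12, 40), Pow(Function('N')(Function('o')(8), -96), -1)) = Mul(-8, Pow(Mul(-4, Pow(Mul(4, Pow(8, 2)), 2)), -1)) = Mul(-8, Pow(Mul(-4, Pow(Mul(4, 64), 2)), -1)) = Mul(-8, Pow(Mul(-4, Pow(256, 2)), -1)) = Mul(-8, Pow(Mul(-4, 65536), -1)) = Mul(-8, Pow(-262144, -1)) = Mul(-8, Rational(-1, 262144)) = Rational(1, 32768)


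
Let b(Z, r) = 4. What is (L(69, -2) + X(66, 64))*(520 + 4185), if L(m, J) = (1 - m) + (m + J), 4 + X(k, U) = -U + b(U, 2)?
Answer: -305825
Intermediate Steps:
X(k, U) = -U (X(k, U) = -4 + (-U + 4) = -4 + (4 - U) = -U)
L(m, J) = 1 + J (L(m, J) = (1 - m) + (J + m) = 1 + J)
(L(69, -2) + X(66, 64))*(520 + 4185) = ((1 - 2) - 1*64)*(520 + 4185) = (-1 - 64)*4705 = -65*4705 = -305825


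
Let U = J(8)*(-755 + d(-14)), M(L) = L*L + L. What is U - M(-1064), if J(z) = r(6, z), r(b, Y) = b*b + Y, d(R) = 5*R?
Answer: -1167332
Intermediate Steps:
r(b, Y) = Y + b² (r(b, Y) = b² + Y = Y + b²)
M(L) = L + L² (M(L) = L² + L = L + L²)
J(z) = 36 + z (J(z) = z + 6² = z + 36 = 36 + z)
U = -36300 (U = (36 + 8)*(-755 + 5*(-14)) = 44*(-755 - 70) = 44*(-825) = -36300)
U - M(-1064) = -36300 - (-1064)*(1 - 1064) = -36300 - (-1064)*(-1063) = -36300 - 1*1131032 = -36300 - 1131032 = -1167332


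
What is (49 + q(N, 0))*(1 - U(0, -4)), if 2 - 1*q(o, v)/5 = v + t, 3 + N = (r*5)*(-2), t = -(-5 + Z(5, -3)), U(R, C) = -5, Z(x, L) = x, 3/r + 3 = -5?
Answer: 354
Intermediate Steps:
r = -3/8 (r = 3/(-3 - 5) = 3/(-8) = 3*(-⅛) = -3/8 ≈ -0.37500)
t = 0 (t = -(-5 + 5) = -1*0 = 0)
N = ¾ (N = -3 - 3/8*5*(-2) = -3 - 15/8*(-2) = -3 + 15/4 = ¾ ≈ 0.75000)
q(o, v) = 10 - 5*v (q(o, v) = 10 - 5*(v + 0) = 10 - 5*v)
(49 + q(N, 0))*(1 - U(0, -4)) = (49 + (10 - 5*0))*(1 - 1*(-5)) = (49 + (10 + 0))*(1 + 5) = (49 + 10)*6 = 59*6 = 354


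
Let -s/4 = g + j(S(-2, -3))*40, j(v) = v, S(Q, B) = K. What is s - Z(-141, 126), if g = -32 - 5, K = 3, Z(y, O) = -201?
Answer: -131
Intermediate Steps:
g = -37
S(Q, B) = 3
s = -332 (s = -4*(-37 + 3*40) = -4*(-37 + 120) = -4*83 = -332)
s - Z(-141, 126) = -332 - 1*(-201) = -332 + 201 = -131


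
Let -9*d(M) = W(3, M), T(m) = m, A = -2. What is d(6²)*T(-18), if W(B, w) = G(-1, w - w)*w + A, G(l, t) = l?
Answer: -76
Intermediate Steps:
W(B, w) = -2 - w (W(B, w) = -w - 2 = -2 - w)
d(M) = 2/9 + M/9 (d(M) = -(-2 - M)/9 = 2/9 + M/9)
d(6²)*T(-18) = (2/9 + (⅑)*6²)*(-18) = (2/9 + (⅑)*36)*(-18) = (2/9 + 4)*(-18) = (38/9)*(-18) = -76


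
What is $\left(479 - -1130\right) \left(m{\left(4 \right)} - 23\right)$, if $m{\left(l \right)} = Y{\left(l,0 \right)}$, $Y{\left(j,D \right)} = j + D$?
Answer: $-30571$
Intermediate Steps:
$Y{\left(j,D \right)} = D + j$
$m{\left(l \right)} = l$ ($m{\left(l \right)} = 0 + l = l$)
$\left(479 - -1130\right) \left(m{\left(4 \right)} - 23\right) = \left(479 - -1130\right) \left(4 - 23\right) = \left(479 + 1130\right) \left(4 - 23\right) = 1609 \left(-19\right) = -30571$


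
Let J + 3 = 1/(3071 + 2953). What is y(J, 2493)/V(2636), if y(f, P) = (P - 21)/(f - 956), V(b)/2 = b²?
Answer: -465354/2508847851215 ≈ -1.8549e-7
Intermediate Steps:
V(b) = 2*b²
J = -18071/6024 (J = -3 + 1/(3071 + 2953) = -3 + 1/6024 = -18071/6024 ≈ -2.9998)
y(f, P) = (-21 + P)/(-956 + f)
y(J, 2493)/V(2636) = ((-21 + 2493)/(-956 - 18071/6024))/((2*2636²)) = (2472/(-5777015/6024))/((2*6948496)) = -6024/5777015*2472/13896992 = -14891328/5777015*1/13896992 = -465354/2508847851215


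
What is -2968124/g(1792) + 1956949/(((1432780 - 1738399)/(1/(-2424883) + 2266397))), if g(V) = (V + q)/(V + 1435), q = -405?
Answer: -22015307048871657246046/1027892270479299 ≈ -2.1418e+7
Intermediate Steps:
g(V) = (-405 + V)/(1435 + V) (g(V) = (V - 405)/(V + 1435) = (-405 + V)/(1435 + V))
-2968124/g(1792) + 1956949/(((1432780 - 1738399)/(1/(-2424883) + 2266397))) = -2968124*(1435 + 1792)/(-405 + 1792) + 1956949/(((1432780 - 1738399)/(1/(-2424883) + 2266397))) = -2968124/(1387/3227) + 1956949/((-305619/(-1/2424883 + 2266397))) = -2968124/((1/3227)*1387) + 1956949/((-305619/5495747556550/2424883)) = -2968124/1387/3227 + 1956949/((-305619*2424883/5495747556550)) = -2968124*3227/1387 + 1956949/(-741090317577/5495747556550) = -9578136148/1387 + 1956949*(-5495747556550/741090317577) = -9578136148/1387 - 10754897685042965950/741090317577 = -22015307048871657246046/1027892270479299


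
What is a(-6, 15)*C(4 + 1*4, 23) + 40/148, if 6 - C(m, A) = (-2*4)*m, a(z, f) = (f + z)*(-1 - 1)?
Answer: -46610/37 ≈ -1259.7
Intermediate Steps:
a(z, f) = -2*f - 2*z (a(z, f) = (f + z)*(-2) = -2*f - 2*z)
C(m, A) = 6 + 8*m (C(m, A) = 6 - (-2*4)*m = 6 - (-8)*m = 6 + 8*m)
a(-6, 15)*C(4 + 1*4, 23) + 40/148 = (-2*15 - 2*(-6))*(6 + 8*(4 + 1*4)) + 40/148 = (-30 + 12)*(6 + 8*(4 + 4)) + 40*(1/148) = -18*(6 + 8*8) + 10/37 = -18*(6 + 64) + 10/37 = -18*70 + 10/37 = -1260 + 10/37 = -46610/37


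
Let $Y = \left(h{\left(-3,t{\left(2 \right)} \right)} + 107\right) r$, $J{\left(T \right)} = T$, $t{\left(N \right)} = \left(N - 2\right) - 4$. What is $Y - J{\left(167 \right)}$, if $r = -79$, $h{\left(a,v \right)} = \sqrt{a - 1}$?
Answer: $-8620 - 158 i \approx -8620.0 - 158.0 i$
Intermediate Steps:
$t{\left(N \right)} = -6 + N$ ($t{\left(N \right)} = \left(-2 + N\right) - 4 = -6 + N$)
$h{\left(a,v \right)} = \sqrt{-1 + a}$
$Y = -8453 - 158 i$ ($Y = \left(\sqrt{-1 - 3} + 107\right) \left(-79\right) = \left(\sqrt{-4} + 107\right) \left(-79\right) = \left(2 i + 107\right) \left(-79\right) = \left(107 + 2 i\right) \left(-79\right) = -8453 - 158 i \approx -8453.0 - 158.0 i$)
$Y - J{\left(167 \right)} = \left(-8453 - 158 i\right) - 167 = -8620 - 158 i$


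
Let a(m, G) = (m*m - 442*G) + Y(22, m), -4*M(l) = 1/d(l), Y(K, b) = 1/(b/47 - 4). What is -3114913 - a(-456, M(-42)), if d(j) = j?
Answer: -1604934761/483 ≈ -3.3228e+6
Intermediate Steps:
Y(K, b) = 1/(-4 + b/47) (Y(K, b) = 1/(b*(1/47) - 4) = 1/(b/47 - 4) = 1/(-4 + b/47))
M(l) = -1/(4*l)
a(m, G) = m² - 442*G + 47/(-188 + m) (a(m, G) = (m*m - 442*G) + 47/(-188 + m) = (m² - 442*G) + 47/(-188 + m) = m² - 442*G + 47/(-188 + m))
-3114913 - a(-456, M(-42)) = -3114913 - (47 + (-188 - 456)*((-456)² - (-221)/(2*(-42))))/(-188 - 456) = -3114913 - (47 - 644*(207936 - (-221)*(-1)/(2*42)))/(-644) = -3114913 - (-1)*(47 - 644*(207936 - 442*1/168))/644 = -3114913 - (-1)*(47 - 644*(207936 - 221/84))/644 = -3114913 - (-1)*(47 - 644*17466403/84)/644 = -3114913 - (-1)*(47 - 401727269/3)/644 = -3114913 - (-1)*(-401727128)/(644*3) = -3114913 - 1*100431782/483 = -3114913 - 100431782/483 = -1604934761/483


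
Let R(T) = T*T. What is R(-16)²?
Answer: 65536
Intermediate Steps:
R(T) = T²
R(-16)² = ((-16)²)² = 256² = 65536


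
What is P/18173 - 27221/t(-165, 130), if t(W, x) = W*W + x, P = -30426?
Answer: -1326990463/497122415 ≈ -2.6693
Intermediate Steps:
t(W, x) = x + W² (t(W, x) = W² + x = x + W²)
P/18173 - 27221/t(-165, 130) = -30426/18173 - 27221/(130 + (-165)²) = -30426*1/18173 - 27221/(130 + 27225) = -30426/18173 - 27221/27355 = -1326990463/497122415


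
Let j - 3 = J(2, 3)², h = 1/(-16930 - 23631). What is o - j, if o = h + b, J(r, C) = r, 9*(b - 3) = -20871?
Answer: -94223204/40561 ≈ -2323.0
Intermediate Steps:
b = -2316 (b = 3 + (⅑)*(-20871) = 3 - 2319 = -2316)
h = -1/40561 (h = 1/(-40561) = -1/40561 ≈ -2.4654e-5)
o = -93939277/40561 (o = -1/40561 - 2316 = -93939277/40561 ≈ -2316.0)
j = 7 (j = 3 + 2² = 3 + 4 = 7)
o - j = -93939277/40561 - 1*7 = -93939277/40561 - 7 = -94223204/40561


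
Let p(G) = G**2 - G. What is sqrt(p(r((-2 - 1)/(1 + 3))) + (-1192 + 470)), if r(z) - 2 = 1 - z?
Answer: I*sqrt(11387)/4 ≈ 26.677*I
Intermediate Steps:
r(z) = 3 - z (r(z) = 2 + (1 - z) = 3 - z)
sqrt(p(r((-2 - 1)/(1 + 3))) + (-1192 + 470)) = sqrt((3 - (-2 - 1)/(1 + 3))*(-1 + (3 - (-2 - 1)/(1 + 3))) + (-1192 + 470)) = sqrt((3 - (-3)/4)*(-1 + (3 - (-3)/4)) - 722) = sqrt((3 - 1*(-3/4))*(-1 + (3 - 1*(-3/4))) - 722) = sqrt((3 + 3/4)*(-1 + (3 + 3/4)) - 722) = sqrt(15*(-1 + 15/4)/4 - 722) = sqrt((15/4)*(11/4) - 722) = sqrt(165/16 - 722) = sqrt(-11387/16) = I*sqrt(11387)/4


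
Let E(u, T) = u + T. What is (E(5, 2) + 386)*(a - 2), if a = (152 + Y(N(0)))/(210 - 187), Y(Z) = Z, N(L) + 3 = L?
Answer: 40479/23 ≈ 1760.0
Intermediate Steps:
N(L) = -3 + L
E(u, T) = T + u
a = 149/23 (a = (152 + (-3 + 0))/(210 - 187) = (152 - 3)/23 = 149*(1/23) = 149/23 ≈ 6.4783)
(E(5, 2) + 386)*(a - 2) = ((2 + 5) + 386)*(149/23 - 2) = (7 + 386)*(103/23) = 393*(103/23) = 40479/23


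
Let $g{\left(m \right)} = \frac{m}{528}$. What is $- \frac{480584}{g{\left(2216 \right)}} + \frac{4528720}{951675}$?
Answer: $- \frac{6036898181152}{52722795} \approx -1.145 \cdot 10^{5}$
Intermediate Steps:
$g{\left(m \right)} = \frac{m}{528}$ ($g{\left(m \right)} = m \frac{1}{528} = \frac{m}{528}$)
$- \frac{480584}{g{\left(2216 \right)}} + \frac{4528720}{951675} = - \frac{480584}{\frac{1}{528} \cdot 2216} + \frac{4528720}{951675} = - \frac{480584}{\frac{277}{66}} + 4528720 \cdot \frac{1}{951675} = \left(-480584\right) \frac{66}{277} + \frac{905744}{190335} = - \frac{31718544}{277} + \frac{905744}{190335} = - \frac{6036898181152}{52722795}$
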